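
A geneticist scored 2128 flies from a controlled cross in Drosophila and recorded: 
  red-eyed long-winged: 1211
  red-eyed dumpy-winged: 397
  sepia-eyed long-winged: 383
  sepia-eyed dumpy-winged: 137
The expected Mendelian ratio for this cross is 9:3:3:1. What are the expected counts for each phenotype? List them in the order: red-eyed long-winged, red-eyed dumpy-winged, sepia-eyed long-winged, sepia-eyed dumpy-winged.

The 9:3:3:1 ratio has 16 parts, so with N = 2128 the expected counts are:
  red-eyed long-winged: 2128 × 9/16 = 1197
  red-eyed dumpy-winged: 2128 × 3/16 = 399
  sepia-eyed long-winged: 2128 × 3/16 = 399
  sepia-eyed dumpy-winged: 2128 × 1/16 = 133

1197, 399, 399, 133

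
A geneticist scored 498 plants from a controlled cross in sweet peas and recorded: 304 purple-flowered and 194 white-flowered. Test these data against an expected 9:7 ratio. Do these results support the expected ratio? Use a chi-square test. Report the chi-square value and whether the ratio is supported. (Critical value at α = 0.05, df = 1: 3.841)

4.651; not consistent

Under the 9:7 hypothesis (Σ ratio = 16, N = 498):
  purple-flowered: 498 × 9/16 = 280.125
  white-flowered: 498 × 7/16 = 217.875
χ² = Σ (O − E)² / E
  purple-flowered: (304 − 280.125)² / 280.125 = 2.0349
  white-flowered: (194 − 217.875)² / 217.875 = 2.6163
χ² = 2.0349 + 2.6163 = 4.6512 ≈ 4.651
Degrees of freedom = 2 − 1 = 1; critical value at α = 0.05 is 3.841.
Since 4.651 > 3.841, we reject the null hypothesis — the data do not fit the 9:7 ratio.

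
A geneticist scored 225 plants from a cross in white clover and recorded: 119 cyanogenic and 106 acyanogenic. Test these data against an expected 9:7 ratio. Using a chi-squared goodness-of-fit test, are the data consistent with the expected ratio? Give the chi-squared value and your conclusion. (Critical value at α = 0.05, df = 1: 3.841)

1.033; consistent

The 9:7 ratio has 16 parts, so with N = 225 the expected counts are:
  cyanogenic: 225 × 9/16 = 126.5625
  acyanogenic: 225 × 7/16 = 98.4375
χ² = Σ (O − E)² / E
  cyanogenic: (119 − 126.5625)² / 126.5625 = 0.4519
  acyanogenic: (106 − 98.4375)² / 98.4375 = 0.5810
χ² = 0.4519 + 0.5810 = 1.0329 ≈ 1.033
Degrees of freedom = 2 − 1 = 1; critical value at α = 0.05 is 3.841.
Since 1.033 < 3.841, we fail to reject the null hypothesis — the data are consistent with the 9:7 ratio.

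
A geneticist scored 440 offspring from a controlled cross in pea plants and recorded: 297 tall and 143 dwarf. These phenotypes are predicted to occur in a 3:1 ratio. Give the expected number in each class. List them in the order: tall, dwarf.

330, 110

Total ratio parts = 4. Expected numbers out of 440:
  tall: 440 × 3/4 = 330
  dwarf: 440 × 1/4 = 110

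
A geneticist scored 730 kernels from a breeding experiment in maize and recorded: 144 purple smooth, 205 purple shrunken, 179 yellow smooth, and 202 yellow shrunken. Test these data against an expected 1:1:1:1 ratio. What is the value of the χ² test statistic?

13.047

The 1:1:1:1 ratio has 4 parts, so with N = 730 the expected counts are:
  purple smooth: 730 × 1/4 = 182.5
  purple shrunken: 730 × 1/4 = 182.5
  yellow smooth: 730 × 1/4 = 182.5
  yellow shrunken: 730 × 1/4 = 182.5
χ² = Σ (O − E)² / E
  purple smooth: (144 − 182.5)² / 182.5 = 8.1219
  purple shrunken: (205 − 182.5)² / 182.5 = 2.7740
  yellow smooth: (179 − 182.5)² / 182.5 = 0.0671
  yellow shrunken: (202 − 182.5)² / 182.5 = 2.0836
χ² = 8.1219 + 2.7740 + 0.0671 + 2.0836 = 13.0466 ≈ 13.047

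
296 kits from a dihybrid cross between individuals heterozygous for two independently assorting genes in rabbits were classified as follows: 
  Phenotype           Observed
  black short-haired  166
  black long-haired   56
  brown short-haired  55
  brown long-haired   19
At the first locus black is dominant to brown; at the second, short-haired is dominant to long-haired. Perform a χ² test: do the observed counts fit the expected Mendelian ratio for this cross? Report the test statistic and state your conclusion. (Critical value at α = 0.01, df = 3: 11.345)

0.024; consistent

A dihybrid F₂ with independent assortment and complete dominance at both loci gives a 9:3:3:1 phenotypic ratio.
Expected counts for N = 296 under a 9:3:3:1 ratio (total parts = 16):
  black short-haired: 296 × 9/16 = 166.5
  black long-haired: 296 × 3/16 = 55.5
  brown short-haired: 296 × 3/16 = 55.5
  brown long-haired: 296 × 1/16 = 18.5
χ² = Σ (O − E)² / E
  black short-haired: (166 − 166.5)² / 166.5 = 0.0015
  black long-haired: (56 − 55.5)² / 55.5 = 0.0045
  brown short-haired: (55 − 55.5)² / 55.5 = 0.0045
  brown long-haired: (19 − 18.5)² / 18.5 = 0.0135
χ² = 0.0015 + 0.0045 + 0.0045 + 0.0135 = 0.024
Degrees of freedom = 4 − 1 = 3; critical value at α = 0.01 is 11.345.
Since 0.024 < 11.345, we fail to reject the null hypothesis — the data are consistent with the 9:3:3:1 ratio.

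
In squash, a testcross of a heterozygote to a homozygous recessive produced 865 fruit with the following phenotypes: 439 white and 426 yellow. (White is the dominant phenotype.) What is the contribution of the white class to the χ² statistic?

A testcross of a heterozygote (Aa × aa) gives a 1:1 phenotypic ratio.
Under the 1:1 hypothesis (Σ ratio = 2, N = 865):
  white: 865 × 1/2 = 432.5
  yellow: 865 × 1/2 = 432.5
Contribution of white: (439 − 432.5)² / 432.5 = 0.0977

0.098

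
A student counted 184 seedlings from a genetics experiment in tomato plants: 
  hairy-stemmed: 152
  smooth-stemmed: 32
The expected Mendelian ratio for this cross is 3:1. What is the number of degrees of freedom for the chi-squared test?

1

A goodness-of-fit test with 2 phenotype classes has df = 2 − 1 = 1.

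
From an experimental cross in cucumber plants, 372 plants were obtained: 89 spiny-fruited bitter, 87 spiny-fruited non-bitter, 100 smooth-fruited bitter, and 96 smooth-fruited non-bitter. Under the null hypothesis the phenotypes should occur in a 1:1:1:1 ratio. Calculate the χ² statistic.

1.183

Under the 1:1:1:1 hypothesis (Σ ratio = 4, N = 372):
  spiny-fruited bitter: 372 × 1/4 = 93
  spiny-fruited non-bitter: 372 × 1/4 = 93
  smooth-fruited bitter: 372 × 1/4 = 93
  smooth-fruited non-bitter: 372 × 1/4 = 93
χ² = Σ (O − E)² / E
  spiny-fruited bitter: (89 − 93)² / 93 = 0.1720
  spiny-fruited non-bitter: (87 − 93)² / 93 = 0.3871
  smooth-fruited bitter: (100 − 93)² / 93 = 0.5269
  smooth-fruited non-bitter: (96 − 93)² / 93 = 0.0968
χ² = 0.1720 + 0.3871 + 0.5269 + 0.0968 = 1.1828 ≈ 1.183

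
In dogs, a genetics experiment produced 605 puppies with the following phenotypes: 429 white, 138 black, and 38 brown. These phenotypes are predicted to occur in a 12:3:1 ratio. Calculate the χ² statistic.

Expected counts for N = 605 under a 12:3:1 ratio (total parts = 16):
  white: 605 × 12/16 = 453.75
  black: 605 × 3/16 = 113.4375
  brown: 605 × 1/16 = 37.8125
χ² = Σ (O − E)² / E
  white: (429 − 453.75)² / 453.75 = 1.3500
  black: (138 − 113.4375)² / 113.4375 = 5.3185
  brown: (38 − 37.8125)² / 37.8125 = 0.0009
χ² = 1.3500 + 5.3185 + 0.0009 = 6.6694 ≈ 6.669

6.669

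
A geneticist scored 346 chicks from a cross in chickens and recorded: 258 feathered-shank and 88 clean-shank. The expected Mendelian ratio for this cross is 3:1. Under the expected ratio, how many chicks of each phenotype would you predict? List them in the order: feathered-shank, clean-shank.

259.5, 86.5

Total ratio parts = 4. Expected numbers out of 346:
  feathered-shank: 346 × 3/4 = 259.5
  clean-shank: 346 × 1/4 = 86.5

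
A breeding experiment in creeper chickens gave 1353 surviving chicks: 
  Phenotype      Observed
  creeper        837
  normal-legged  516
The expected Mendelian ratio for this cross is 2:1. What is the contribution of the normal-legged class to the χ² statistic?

9.368

Under the 2:1 hypothesis (Σ ratio = 3, N = 1353):
  creeper: 1353 × 2/3 = 902
  normal-legged: 1353 × 1/3 = 451
Contribution of normal-legged: (516 − 451)² / 451 = 9.3681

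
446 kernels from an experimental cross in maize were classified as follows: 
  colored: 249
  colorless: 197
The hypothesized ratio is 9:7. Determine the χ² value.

Expected counts for N = 446 under a 9:7 ratio (total parts = 16):
  colored: 446 × 9/16 = 250.875
  colorless: 446 × 7/16 = 195.125
χ² = Σ (O − E)² / E
  colored: (249 − 250.875)² / 250.875 = 0.0140
  colorless: (197 − 195.125)² / 195.125 = 0.0180
χ² = 0.0140 + 0.0180 = 0.032

0.032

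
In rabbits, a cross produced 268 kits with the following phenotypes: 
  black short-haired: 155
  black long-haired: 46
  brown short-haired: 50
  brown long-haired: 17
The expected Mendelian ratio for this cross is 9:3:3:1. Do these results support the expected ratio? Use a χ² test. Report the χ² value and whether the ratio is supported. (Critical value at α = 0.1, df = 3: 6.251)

The 9:3:3:1 ratio has 16 parts, so with N = 268 the expected counts are:
  black short-haired: 268 × 9/16 = 150.75
  black long-haired: 268 × 3/16 = 50.25
  brown short-haired: 268 × 3/16 = 50.25
  brown long-haired: 268 × 1/16 = 16.75
χ² = Σ (O − E)² / E
  black short-haired: (155 − 150.75)² / 150.75 = 0.1198
  black long-haired: (46 − 50.25)² / 50.25 = 0.3595
  brown short-haired: (50 − 50.25)² / 50.25 = 0.0012
  brown long-haired: (17 − 16.75)² / 16.75 = 0.0037
χ² = 0.1198 + 0.3595 + 0.0012 + 0.0037 = 0.4842 ≈ 0.484
Degrees of freedom = 4 − 1 = 3; critical value at α = 0.1 is 6.251.
Since 0.484 < 6.251, we fail to reject the null hypothesis — the data are consistent with the 9:3:3:1 ratio.

0.484; consistent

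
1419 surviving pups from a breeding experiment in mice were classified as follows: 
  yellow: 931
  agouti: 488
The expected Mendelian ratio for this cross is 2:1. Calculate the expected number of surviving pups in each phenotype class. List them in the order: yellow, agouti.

946, 473

Total ratio parts = 3. Expected numbers out of 1419:
  yellow: 1419 × 2/3 = 946
  agouti: 1419 × 1/3 = 473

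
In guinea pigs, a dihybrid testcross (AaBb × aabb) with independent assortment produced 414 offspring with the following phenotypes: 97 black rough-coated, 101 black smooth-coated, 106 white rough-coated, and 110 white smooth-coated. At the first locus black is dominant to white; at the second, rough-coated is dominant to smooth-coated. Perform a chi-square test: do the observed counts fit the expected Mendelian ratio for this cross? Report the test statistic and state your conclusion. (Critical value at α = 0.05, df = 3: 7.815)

0.937; consistent

A dihybrid testcross with independent assortment gives a 1:1:1:1 ratio.
Total ratio parts = 4. Expected numbers out of 414:
  black rough-coated: 414 × 1/4 = 103.5
  black smooth-coated: 414 × 1/4 = 103.5
  white rough-coated: 414 × 1/4 = 103.5
  white smooth-coated: 414 × 1/4 = 103.5
χ² = Σ (O − E)² / E
  black rough-coated: (97 − 103.5)² / 103.5 = 0.4082
  black smooth-coated: (101 − 103.5)² / 103.5 = 0.0604
  white rough-coated: (106 − 103.5)² / 103.5 = 0.0604
  white smooth-coated: (110 − 103.5)² / 103.5 = 0.4082
χ² = 0.4082 + 0.0604 + 0.0604 + 0.4082 = 0.9372 ≈ 0.937
Degrees of freedom = 4 − 1 = 3; critical value at α = 0.05 is 7.815.
Since 0.937 < 7.815, we fail to reject the null hypothesis — the data are consistent with the 1:1:1:1 ratio.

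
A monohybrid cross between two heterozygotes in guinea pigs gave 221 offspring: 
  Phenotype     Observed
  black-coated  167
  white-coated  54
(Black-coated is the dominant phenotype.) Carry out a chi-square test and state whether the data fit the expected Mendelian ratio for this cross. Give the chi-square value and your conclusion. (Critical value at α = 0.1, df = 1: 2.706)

0.038; consistent

For a monohybrid cross between heterozygotes with complete dominance, the expected phenotypic ratio is 3:1.
Under the 3:1 hypothesis (Σ ratio = 4, N = 221):
  black-coated: 221 × 3/4 = 165.75
  white-coated: 221 × 1/4 = 55.25
χ² = Σ (O − E)² / E
  black-coated: (167 − 165.75)² / 165.75 = 0.0094
  white-coated: (54 − 55.25)² / 55.25 = 0.0283
χ² = 0.0094 + 0.0283 = 0.0377 ≈ 0.038
Degrees of freedom = 2 − 1 = 1; critical value at α = 0.1 is 2.706.
Since 0.038 < 2.706, we fail to reject the null hypothesis — the data are consistent with the 3:1 ratio.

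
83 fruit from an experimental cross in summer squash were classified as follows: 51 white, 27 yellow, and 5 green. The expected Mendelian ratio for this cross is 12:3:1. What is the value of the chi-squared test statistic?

Under the 12:3:1 hypothesis (Σ ratio = 16, N = 83):
  white: 83 × 12/16 = 62.25
  yellow: 83 × 3/16 = 15.5625
  green: 83 × 1/16 = 5.1875
χ² = Σ (O − E)² / E
  white: (51 − 62.25)² / 62.25 = 2.0331
  yellow: (27 − 15.5625)² / 15.5625 = 8.4059
  green: (5 − 5.1875)² / 5.1875 = 0.0068
χ² = 2.0331 + 8.4059 + 0.0068 = 10.4458 ≈ 10.446

10.446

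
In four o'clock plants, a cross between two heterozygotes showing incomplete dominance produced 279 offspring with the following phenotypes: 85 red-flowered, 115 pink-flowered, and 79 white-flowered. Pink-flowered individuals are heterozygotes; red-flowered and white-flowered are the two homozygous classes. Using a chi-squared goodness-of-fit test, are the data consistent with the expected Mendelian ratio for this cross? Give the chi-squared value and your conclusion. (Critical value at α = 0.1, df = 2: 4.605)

With incomplete dominance, a heterozygote × heterozygote cross gives a 1:2:1 phenotypic ratio.
Under the 1:2:1 hypothesis (Σ ratio = 4, N = 279):
  red-flowered: 279 × 1/4 = 69.75
  pink-flowered: 279 × 2/4 = 139.5
  white-flowered: 279 × 1/4 = 69.75
χ² = Σ (O − E)² / E
  red-flowered: (85 − 69.75)² / 69.75 = 3.3342
  pink-flowered: (115 − 139.5)² / 139.5 = 4.3029
  white-flowered: (79 − 69.75)² / 69.75 = 1.2267
χ² = 3.3342 + 4.3029 + 1.2267 = 8.8638 ≈ 8.864
Degrees of freedom = 3 − 1 = 2; critical value at α = 0.1 is 4.605.
Since 8.864 > 4.605, we reject the null hypothesis — the data do not fit the 1:2:1 ratio.

8.864; not consistent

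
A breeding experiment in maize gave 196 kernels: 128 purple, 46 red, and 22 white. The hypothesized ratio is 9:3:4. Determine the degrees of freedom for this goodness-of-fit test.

A goodness-of-fit test with 3 phenotype classes has df = 3 − 1 = 2.

2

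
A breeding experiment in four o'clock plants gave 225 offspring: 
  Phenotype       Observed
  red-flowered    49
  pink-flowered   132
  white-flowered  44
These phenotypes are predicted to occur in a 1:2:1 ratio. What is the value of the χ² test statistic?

6.982

The 1:2:1 ratio has 4 parts, so with N = 225 the expected counts are:
  red-flowered: 225 × 1/4 = 56.25
  pink-flowered: 225 × 2/4 = 112.5
  white-flowered: 225 × 1/4 = 56.25
χ² = Σ (O − E)² / E
  red-flowered: (49 − 56.25)² / 56.25 = 0.9344
  pink-flowered: (132 − 112.5)² / 112.5 = 3.3800
  white-flowered: (44 − 56.25)² / 56.25 = 2.6678
χ² = 0.9344 + 3.3800 + 2.6678 = 6.9822 ≈ 6.982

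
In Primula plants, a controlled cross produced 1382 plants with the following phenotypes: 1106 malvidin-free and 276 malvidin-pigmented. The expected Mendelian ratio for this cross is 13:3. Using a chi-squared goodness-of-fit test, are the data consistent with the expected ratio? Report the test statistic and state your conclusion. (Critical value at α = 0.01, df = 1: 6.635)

1.353; consistent

Total ratio parts = 16. Expected numbers out of 1382:
  malvidin-free: 1382 × 13/16 = 1122.875
  malvidin-pigmented: 1382 × 3/16 = 259.125
χ² = Σ (O − E)² / E
  malvidin-free: (1106 − 1122.875)² / 1122.875 = 0.2536
  malvidin-pigmented: (276 − 259.125)² / 259.125 = 1.0990
χ² = 0.2536 + 1.0990 = 1.3526 ≈ 1.353
Degrees of freedom = 2 − 1 = 1; critical value at α = 0.01 is 6.635.
Since 1.353 < 6.635, we fail to reject the null hypothesis — the data are consistent with the 13:3 ratio.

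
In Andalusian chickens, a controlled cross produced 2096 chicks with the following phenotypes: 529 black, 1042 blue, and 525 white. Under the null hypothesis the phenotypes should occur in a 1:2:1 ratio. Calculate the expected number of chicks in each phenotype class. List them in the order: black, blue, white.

524, 1048, 524

Total ratio parts = 4. Expected numbers out of 2096:
  black: 2096 × 1/4 = 524
  blue: 2096 × 2/4 = 1048
  white: 2096 × 1/4 = 524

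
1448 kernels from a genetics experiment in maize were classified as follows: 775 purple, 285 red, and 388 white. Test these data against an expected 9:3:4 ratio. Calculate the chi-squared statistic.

Expected counts for N = 1448 under a 9:3:4 ratio (total parts = 16):
  purple: 1448 × 9/16 = 814.5
  red: 1448 × 3/16 = 271.5
  white: 1448 × 4/16 = 362
χ² = Σ (O − E)² / E
  purple: (775 − 814.5)² / 814.5 = 1.9156
  red: (285 − 271.5)² / 271.5 = 0.6713
  white: (388 − 362)² / 362 = 1.8674
χ² = 1.9156 + 0.6713 + 1.8674 = 4.4543 ≈ 4.454

4.454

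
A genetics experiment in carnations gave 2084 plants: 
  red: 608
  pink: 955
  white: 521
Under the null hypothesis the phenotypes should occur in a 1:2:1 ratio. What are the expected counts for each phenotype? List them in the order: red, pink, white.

521, 1042, 521

Under the 1:2:1 hypothesis (Σ ratio = 4, N = 2084):
  red: 2084 × 1/4 = 521
  pink: 2084 × 2/4 = 1042
  white: 2084 × 1/4 = 521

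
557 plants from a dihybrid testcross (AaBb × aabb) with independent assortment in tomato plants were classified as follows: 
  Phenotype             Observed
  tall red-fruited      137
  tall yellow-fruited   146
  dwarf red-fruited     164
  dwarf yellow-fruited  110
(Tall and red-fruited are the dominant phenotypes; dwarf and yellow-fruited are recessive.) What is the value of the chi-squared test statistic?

A dihybrid testcross with independent assortment gives a 1:1:1:1 ratio.
Under the 1:1:1:1 hypothesis (Σ ratio = 4, N = 557):
  tall red-fruited: 557 × 1/4 = 139.25
  tall yellow-fruited: 557 × 1/4 = 139.25
  dwarf red-fruited: 557 × 1/4 = 139.25
  dwarf yellow-fruited: 557 × 1/4 = 139.25
χ² = Σ (O − E)² / E
  tall red-fruited: (137 − 139.25)² / 139.25 = 0.0364
  tall yellow-fruited: (146 − 139.25)² / 139.25 = 0.3272
  dwarf red-fruited: (164 − 139.25)² / 139.25 = 4.3990
  dwarf yellow-fruited: (110 − 139.25)² / 139.25 = 6.1441
χ² = 0.0364 + 0.3272 + 4.3990 + 6.1441 = 10.9067 ≈ 10.907

10.907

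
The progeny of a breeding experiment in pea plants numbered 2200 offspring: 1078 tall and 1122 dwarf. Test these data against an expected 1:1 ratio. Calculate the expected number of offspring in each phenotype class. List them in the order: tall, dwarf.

1100, 1100

The 1:1 ratio has 2 parts, so with N = 2200 the expected counts are:
  tall: 2200 × 1/2 = 1100
  dwarf: 2200 × 1/2 = 1100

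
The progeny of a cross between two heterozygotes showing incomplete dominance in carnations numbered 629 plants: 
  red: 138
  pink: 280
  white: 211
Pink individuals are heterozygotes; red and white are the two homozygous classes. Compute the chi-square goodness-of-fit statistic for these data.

24.514

With incomplete dominance, a heterozygote × heterozygote cross gives a 1:2:1 phenotypic ratio.
The 1:2:1 ratio has 4 parts, so with N = 629 the expected counts are:
  red: 629 × 1/4 = 157.25
  pink: 629 × 2/4 = 314.5
  white: 629 × 1/4 = 157.25
χ² = Σ (O − E)² / E
  red: (138 − 157.25)² / 157.25 = 2.3565
  pink: (280 − 314.5)² / 314.5 = 3.7846
  white: (211 − 157.25)² / 157.25 = 18.3724
χ² = 2.3565 + 3.7846 + 18.3724 = 24.5135 ≈ 24.514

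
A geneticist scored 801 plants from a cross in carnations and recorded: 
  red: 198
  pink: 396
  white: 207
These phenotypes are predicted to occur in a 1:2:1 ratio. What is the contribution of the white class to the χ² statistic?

Total ratio parts = 4. Expected numbers out of 801:
  red: 801 × 1/4 = 200.25
  pink: 801 × 2/4 = 400.5
  white: 801 × 1/4 = 200.25
Contribution of white: (207 − 200.25)² / 200.25 = 0.2275

0.228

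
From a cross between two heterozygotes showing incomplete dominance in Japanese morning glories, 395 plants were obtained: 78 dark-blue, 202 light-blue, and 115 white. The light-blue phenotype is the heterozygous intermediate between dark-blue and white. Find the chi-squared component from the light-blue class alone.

0.103

With incomplete dominance, a heterozygote × heterozygote cross gives a 1:2:1 phenotypic ratio.
Total ratio parts = 4. Expected numbers out of 395:
  dark-blue: 395 × 1/4 = 98.75
  light-blue: 395 × 2/4 = 197.5
  white: 395 × 1/4 = 98.75
Contribution of light-blue: (202 − 197.5)² / 197.5 = 0.1025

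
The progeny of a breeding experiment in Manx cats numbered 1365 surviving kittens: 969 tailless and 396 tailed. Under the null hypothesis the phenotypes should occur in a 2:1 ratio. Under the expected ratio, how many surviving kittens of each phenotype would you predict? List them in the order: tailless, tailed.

910, 455

Under the 2:1 hypothesis (Σ ratio = 3, N = 1365):
  tailless: 1365 × 2/3 = 910
  tailed: 1365 × 1/3 = 455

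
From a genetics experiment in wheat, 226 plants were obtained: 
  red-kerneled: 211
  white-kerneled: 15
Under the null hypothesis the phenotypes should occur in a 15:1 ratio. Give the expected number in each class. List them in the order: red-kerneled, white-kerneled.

Expected counts for N = 226 under a 15:1 ratio (total parts = 16):
  red-kerneled: 226 × 15/16 = 211.875
  white-kerneled: 226 × 1/16 = 14.125

211.875, 14.125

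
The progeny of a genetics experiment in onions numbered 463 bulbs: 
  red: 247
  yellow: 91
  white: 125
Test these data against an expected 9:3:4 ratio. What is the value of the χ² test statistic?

Total ratio parts = 16. Expected numbers out of 463:
  red: 463 × 9/16 = 260.4375
  yellow: 463 × 3/16 = 86.8125
  white: 463 × 4/16 = 115.75
χ² = Σ (O − E)² / E
  red: (247 − 260.4375)² / 260.4375 = 0.6933
  yellow: (91 − 86.8125)² / 86.8125 = 0.2020
  white: (125 − 115.75)² / 115.75 = 0.7392
χ² = 0.6933 + 0.2020 + 0.7392 = 1.6345 ≈ 1.635

1.635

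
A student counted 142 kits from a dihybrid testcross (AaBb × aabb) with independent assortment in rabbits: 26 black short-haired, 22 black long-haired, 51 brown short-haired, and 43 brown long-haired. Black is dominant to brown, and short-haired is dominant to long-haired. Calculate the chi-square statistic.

16.028

A dihybrid testcross with independent assortment gives a 1:1:1:1 ratio.
Expected counts for N = 142 under a 1:1:1:1 ratio (total parts = 4):
  black short-haired: 142 × 1/4 = 35.5
  black long-haired: 142 × 1/4 = 35.5
  brown short-haired: 142 × 1/4 = 35.5
  brown long-haired: 142 × 1/4 = 35.5
χ² = Σ (O − E)² / E
  black short-haired: (26 − 35.5)² / 35.5 = 2.5423
  black long-haired: (22 − 35.5)² / 35.5 = 5.1338
  brown short-haired: (51 − 35.5)² / 35.5 = 6.7676
  brown long-haired: (43 − 35.5)² / 35.5 = 1.5845
χ² = 2.5423 + 5.1338 + 6.7676 + 1.5845 = 16.0282 ≈ 16.028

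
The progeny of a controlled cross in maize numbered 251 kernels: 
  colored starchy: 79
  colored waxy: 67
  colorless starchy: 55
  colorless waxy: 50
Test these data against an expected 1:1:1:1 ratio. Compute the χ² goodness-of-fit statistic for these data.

The 1:1:1:1 ratio has 4 parts, so with N = 251 the expected counts are:
  colored starchy: 251 × 1/4 = 62.75
  colored waxy: 251 × 1/4 = 62.75
  colorless starchy: 251 × 1/4 = 62.75
  colorless waxy: 251 × 1/4 = 62.75
χ² = Σ (O − E)² / E
  colored starchy: (79 − 62.75)² / 62.75 = 4.2082
  colored waxy: (67 − 62.75)² / 62.75 = 0.2878
  colorless starchy: (55 − 62.75)² / 62.75 = 0.9572
  colorless waxy: (50 − 62.75)² / 62.75 = 2.5906
χ² = 4.2082 + 0.2878 + 0.9572 + 2.5906 = 8.0438 ≈ 8.044

8.044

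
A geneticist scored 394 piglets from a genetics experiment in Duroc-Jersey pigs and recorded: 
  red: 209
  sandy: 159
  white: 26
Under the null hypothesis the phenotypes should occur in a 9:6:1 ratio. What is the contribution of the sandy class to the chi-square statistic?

0.857

The 9:6:1 ratio has 16 parts, so with N = 394 the expected counts are:
  red: 394 × 9/16 = 221.625
  sandy: 394 × 6/16 = 147.75
  white: 394 × 1/16 = 24.625
Contribution of sandy: (159 − 147.75)² / 147.75 = 0.8566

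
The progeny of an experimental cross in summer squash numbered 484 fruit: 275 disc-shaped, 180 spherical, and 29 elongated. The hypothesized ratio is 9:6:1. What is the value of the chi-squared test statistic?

Expected counts for N = 484 under a 9:6:1 ratio (total parts = 16):
  disc-shaped: 484 × 9/16 = 272.25
  spherical: 484 × 6/16 = 181.5
  elongated: 484 × 1/16 = 30.25
χ² = Σ (O − E)² / E
  disc-shaped: (275 − 272.25)² / 272.25 = 0.0278
  spherical: (180 − 181.5)² / 181.5 = 0.0124
  elongated: (29 − 30.25)² / 30.25 = 0.0517
χ² = 0.0278 + 0.0124 + 0.0517 = 0.0919 ≈ 0.092

0.092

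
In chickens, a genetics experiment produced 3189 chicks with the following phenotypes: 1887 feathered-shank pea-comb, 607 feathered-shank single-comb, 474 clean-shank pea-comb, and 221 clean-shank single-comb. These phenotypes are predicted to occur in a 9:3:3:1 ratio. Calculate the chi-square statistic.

33.027

The 9:3:3:1 ratio has 16 parts, so with N = 3189 the expected counts are:
  feathered-shank pea-comb: 3189 × 9/16 = 1793.8125
  feathered-shank single-comb: 3189 × 3/16 = 597.9375
  clean-shank pea-comb: 3189 × 3/16 = 597.9375
  clean-shank single-comb: 3189 × 1/16 = 199.3125
χ² = Σ (O − E)² / E
  feathered-shank pea-comb: (1887 − 1793.8125)² / 1793.8125 = 4.8410
  feathered-shank single-comb: (607 − 597.9375)² / 597.9375 = 0.1374
  clean-shank pea-comb: (474 − 597.9375)² / 597.9375 = 25.6891
  clean-shank single-comb: (221 − 199.3125)² / 199.3125 = 2.3599
χ² = 4.8410 + 0.1374 + 25.6891 + 2.3599 = 33.0274 ≈ 33.027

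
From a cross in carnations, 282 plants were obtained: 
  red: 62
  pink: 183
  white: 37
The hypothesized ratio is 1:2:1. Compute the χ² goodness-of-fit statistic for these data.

Under the 1:2:1 hypothesis (Σ ratio = 4, N = 282):
  red: 282 × 1/4 = 70.5
  pink: 282 × 2/4 = 141
  white: 282 × 1/4 = 70.5
χ² = Σ (O − E)² / E
  red: (62 − 70.5)² / 70.5 = 1.0248
  pink: (183 − 141)² / 141 = 12.5106
  white: (37 − 70.5)² / 70.5 = 15.9184
χ² = 1.0248 + 12.5106 + 15.9184 = 29.4538 ≈ 29.454

29.454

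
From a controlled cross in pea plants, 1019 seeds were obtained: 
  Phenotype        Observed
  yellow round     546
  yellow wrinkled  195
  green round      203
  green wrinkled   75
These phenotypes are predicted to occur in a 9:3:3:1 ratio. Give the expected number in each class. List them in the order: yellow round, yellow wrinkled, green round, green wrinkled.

Under the 9:3:3:1 hypothesis (Σ ratio = 16, N = 1019):
  yellow round: 1019 × 9/16 = 573.1875
  yellow wrinkled: 1019 × 3/16 = 191.0625
  green round: 1019 × 3/16 = 191.0625
  green wrinkled: 1019 × 1/16 = 63.6875

573.1875, 191.0625, 191.0625, 63.6875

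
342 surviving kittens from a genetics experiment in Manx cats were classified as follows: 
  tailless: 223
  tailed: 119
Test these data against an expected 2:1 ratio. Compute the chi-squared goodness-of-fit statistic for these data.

0.329

Total ratio parts = 3. Expected numbers out of 342:
  tailless: 342 × 2/3 = 228
  tailed: 342 × 1/3 = 114
χ² = Σ (O − E)² / E
  tailless: (223 − 228)² / 228 = 0.1096
  tailed: (119 − 114)² / 114 = 0.2193
χ² = 0.1096 + 0.2193 = 0.3289 ≈ 0.329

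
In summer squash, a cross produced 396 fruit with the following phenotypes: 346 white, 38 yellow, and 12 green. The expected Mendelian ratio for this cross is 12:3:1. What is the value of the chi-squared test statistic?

32.350

Under the 12:3:1 hypothesis (Σ ratio = 16, N = 396):
  white: 396 × 12/16 = 297
  yellow: 396 × 3/16 = 74.25
  green: 396 × 1/16 = 24.75
χ² = Σ (O − E)² / E
  white: (346 − 297)² / 297 = 8.0842
  yellow: (38 − 74.25)² / 74.25 = 17.6978
  green: (12 − 24.75)² / 24.75 = 6.5682
χ² = 8.0842 + 17.6978 + 6.5682 = 32.3502 ≈ 32.350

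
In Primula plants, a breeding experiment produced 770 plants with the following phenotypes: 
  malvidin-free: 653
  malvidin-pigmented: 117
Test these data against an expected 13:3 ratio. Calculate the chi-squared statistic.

Total ratio parts = 16. Expected numbers out of 770:
  malvidin-free: 770 × 13/16 = 625.625
  malvidin-pigmented: 770 × 3/16 = 144.375
χ² = Σ (O − E)² / E
  malvidin-free: (653 − 625.625)² / 625.625 = 1.1978
  malvidin-pigmented: (117 − 144.375)² / 144.375 = 5.1906
χ² = 1.1978 + 5.1906 = 6.3884 ≈ 6.388

6.388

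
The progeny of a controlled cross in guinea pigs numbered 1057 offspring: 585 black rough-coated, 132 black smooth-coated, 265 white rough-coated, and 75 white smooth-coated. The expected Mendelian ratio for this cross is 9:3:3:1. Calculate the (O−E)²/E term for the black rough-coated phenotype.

Expected counts for N = 1057 under a 9:3:3:1 ratio (total parts = 16):
  black rough-coated: 1057 × 9/16 = 594.5625
  black smooth-coated: 1057 × 3/16 = 198.1875
  white rough-coated: 1057 × 3/16 = 198.1875
  white smooth-coated: 1057 × 1/16 = 66.0625
Contribution of black rough-coated: (585 − 594.5625)² / 594.5625 = 0.1538

0.154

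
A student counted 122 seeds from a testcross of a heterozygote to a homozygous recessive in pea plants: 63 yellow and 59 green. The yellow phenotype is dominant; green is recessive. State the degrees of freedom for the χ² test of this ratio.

A testcross of a heterozygote (Aa × aa) gives a 1:1 phenotypic ratio.
A goodness-of-fit test with 2 phenotype classes has df = 2 − 1 = 1.

1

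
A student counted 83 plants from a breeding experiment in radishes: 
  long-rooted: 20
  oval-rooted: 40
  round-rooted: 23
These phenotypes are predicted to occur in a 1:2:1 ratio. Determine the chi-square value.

0.325

Expected counts for N = 83 under a 1:2:1 ratio (total parts = 4):
  long-rooted: 83 × 1/4 = 20.75
  oval-rooted: 83 × 2/4 = 41.5
  round-rooted: 83 × 1/4 = 20.75
χ² = Σ (O − E)² / E
  long-rooted: (20 − 20.75)² / 20.75 = 0.0271
  oval-rooted: (40 − 41.5)² / 41.5 = 0.0542
  round-rooted: (23 − 20.75)² / 20.75 = 0.2440
χ² = 0.0271 + 0.0542 + 0.2440 = 0.3253 ≈ 0.325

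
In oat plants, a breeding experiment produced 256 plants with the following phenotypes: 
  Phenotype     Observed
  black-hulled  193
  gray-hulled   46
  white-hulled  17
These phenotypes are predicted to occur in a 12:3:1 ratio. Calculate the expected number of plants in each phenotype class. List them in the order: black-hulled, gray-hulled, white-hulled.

Total ratio parts = 16. Expected numbers out of 256:
  black-hulled: 256 × 12/16 = 192
  gray-hulled: 256 × 3/16 = 48
  white-hulled: 256 × 1/16 = 16

192, 48, 16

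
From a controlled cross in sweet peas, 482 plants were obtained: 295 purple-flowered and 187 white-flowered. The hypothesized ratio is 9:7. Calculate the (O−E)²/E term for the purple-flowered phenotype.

Total ratio parts = 16. Expected numbers out of 482:
  purple-flowered: 482 × 9/16 = 271.125
  white-flowered: 482 × 7/16 = 210.875
Contribution of purple-flowered: (295 − 271.125)² / 271.125 = 2.1024

2.102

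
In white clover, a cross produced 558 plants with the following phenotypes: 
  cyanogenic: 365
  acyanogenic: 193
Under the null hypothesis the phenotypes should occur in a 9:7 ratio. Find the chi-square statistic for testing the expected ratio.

Expected counts for N = 558 under a 9:7 ratio (total parts = 16):
  cyanogenic: 558 × 9/16 = 313.875
  acyanogenic: 558 × 7/16 = 244.125
χ² = Σ (O − E)² / E
  cyanogenic: (365 − 313.875)² / 313.875 = 8.3274
  acyanogenic: (193 − 244.125)² / 244.125 = 10.7067
χ² = 8.3274 + 10.7067 = 19.0341 ≈ 19.034

19.034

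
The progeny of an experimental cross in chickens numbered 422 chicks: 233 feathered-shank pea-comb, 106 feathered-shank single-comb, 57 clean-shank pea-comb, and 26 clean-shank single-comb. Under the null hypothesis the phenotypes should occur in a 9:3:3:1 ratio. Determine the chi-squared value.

15.401

Under the 9:3:3:1 hypothesis (Σ ratio = 16, N = 422):
  feathered-shank pea-comb: 422 × 9/16 = 237.375
  feathered-shank single-comb: 422 × 3/16 = 79.125
  clean-shank pea-comb: 422 × 3/16 = 79.125
  clean-shank single-comb: 422 × 1/16 = 26.375
χ² = Σ (O − E)² / E
  feathered-shank pea-comb: (233 − 237.375)² / 237.375 = 0.0806
  feathered-shank single-comb: (106 − 79.125)² / 79.125 = 9.1282
  clean-shank pea-comb: (57 − 79.125)² / 79.125 = 6.1866
  clean-shank single-comb: (26 − 26.375)² / 26.375 = 0.0053
χ² = 0.0806 + 9.1282 + 6.1866 + 0.0053 = 15.4007 ≈ 15.401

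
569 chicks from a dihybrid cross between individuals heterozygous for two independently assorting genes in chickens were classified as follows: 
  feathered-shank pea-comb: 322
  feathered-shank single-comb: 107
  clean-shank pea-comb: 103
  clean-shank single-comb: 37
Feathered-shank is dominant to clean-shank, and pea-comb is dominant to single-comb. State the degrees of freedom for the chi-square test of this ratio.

3

A dihybrid F₂ with independent assortment and complete dominance at both loci gives a 9:3:3:1 phenotypic ratio.
A goodness-of-fit test with 4 phenotype classes has df = 4 − 1 = 3.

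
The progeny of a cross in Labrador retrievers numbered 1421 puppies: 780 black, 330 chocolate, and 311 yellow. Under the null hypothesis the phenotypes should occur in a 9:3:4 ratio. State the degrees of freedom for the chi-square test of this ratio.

A goodness-of-fit test with 3 phenotype classes has df = 3 − 1 = 2.

2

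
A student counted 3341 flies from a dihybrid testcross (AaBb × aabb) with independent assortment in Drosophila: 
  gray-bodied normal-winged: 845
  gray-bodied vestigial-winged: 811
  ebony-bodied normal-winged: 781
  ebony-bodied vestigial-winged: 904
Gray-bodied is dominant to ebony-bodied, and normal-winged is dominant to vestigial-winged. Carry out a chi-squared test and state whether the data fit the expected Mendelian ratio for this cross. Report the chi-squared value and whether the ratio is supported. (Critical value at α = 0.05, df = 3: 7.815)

10.000; not consistent

A dihybrid testcross with independent assortment gives a 1:1:1:1 ratio.
Expected counts for N = 3341 under a 1:1:1:1 ratio (total parts = 4):
  gray-bodied normal-winged: 3341 × 1/4 = 835.25
  gray-bodied vestigial-winged: 3341 × 1/4 = 835.25
  ebony-bodied normal-winged: 3341 × 1/4 = 835.25
  ebony-bodied vestigial-winged: 3341 × 1/4 = 835.25
χ² = Σ (O − E)² / E
  gray-bodied normal-winged: (845 − 835.25)² / 835.25 = 0.1138
  gray-bodied vestigial-winged: (811 − 835.25)² / 835.25 = 0.7041
  ebony-bodied normal-winged: (781 − 835.25)² / 835.25 = 3.5236
  ebony-bodied vestigial-winged: (904 − 835.25)² / 835.25 = 5.6589
χ² = 0.1138 + 0.7041 + 3.5236 + 5.6589 = 10.0004 ≈ 10.000
Degrees of freedom = 4 − 1 = 3; critical value at α = 0.05 is 7.815.
Since 10.000 > 7.815, we reject the null hypothesis — the data do not fit the 1:1:1:1 ratio.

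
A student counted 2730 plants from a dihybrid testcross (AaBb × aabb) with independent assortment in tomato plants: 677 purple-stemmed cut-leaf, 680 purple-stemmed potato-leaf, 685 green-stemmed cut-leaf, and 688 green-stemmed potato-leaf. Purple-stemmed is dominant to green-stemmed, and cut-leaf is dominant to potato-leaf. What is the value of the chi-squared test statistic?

0.107

A dihybrid testcross with independent assortment gives a 1:1:1:1 ratio.
Expected counts for N = 2730 under a 1:1:1:1 ratio (total parts = 4):
  purple-stemmed cut-leaf: 2730 × 1/4 = 682.5
  purple-stemmed potato-leaf: 2730 × 1/4 = 682.5
  green-stemmed cut-leaf: 2730 × 1/4 = 682.5
  green-stemmed potato-leaf: 2730 × 1/4 = 682.5
χ² = Σ (O − E)² / E
  purple-stemmed cut-leaf: (677 − 682.5)² / 682.5 = 0.0443
  purple-stemmed potato-leaf: (680 − 682.5)² / 682.5 = 0.0092
  green-stemmed cut-leaf: (685 − 682.5)² / 682.5 = 0.0092
  green-stemmed potato-leaf: (688 − 682.5)² / 682.5 = 0.0443
χ² = 0.0443 + 0.0092 + 0.0092 + 0.0443 = 0.107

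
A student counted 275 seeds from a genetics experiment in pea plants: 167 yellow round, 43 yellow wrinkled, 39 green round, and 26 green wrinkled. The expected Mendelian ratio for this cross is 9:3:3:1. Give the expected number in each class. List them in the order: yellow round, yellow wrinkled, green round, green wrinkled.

154.6875, 51.5625, 51.5625, 17.1875

Expected counts for N = 275 under a 9:3:3:1 ratio (total parts = 16):
  yellow round: 275 × 9/16 = 154.6875
  yellow wrinkled: 275 × 3/16 = 51.5625
  green round: 275 × 3/16 = 51.5625
  green wrinkled: 275 × 1/16 = 17.1875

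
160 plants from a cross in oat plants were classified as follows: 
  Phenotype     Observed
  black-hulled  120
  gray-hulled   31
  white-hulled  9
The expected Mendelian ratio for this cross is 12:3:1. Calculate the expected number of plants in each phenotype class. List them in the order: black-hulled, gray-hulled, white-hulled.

The 12:3:1 ratio has 16 parts, so with N = 160 the expected counts are:
  black-hulled: 160 × 12/16 = 120
  gray-hulled: 160 × 3/16 = 30
  white-hulled: 160 × 1/16 = 10

120, 30, 10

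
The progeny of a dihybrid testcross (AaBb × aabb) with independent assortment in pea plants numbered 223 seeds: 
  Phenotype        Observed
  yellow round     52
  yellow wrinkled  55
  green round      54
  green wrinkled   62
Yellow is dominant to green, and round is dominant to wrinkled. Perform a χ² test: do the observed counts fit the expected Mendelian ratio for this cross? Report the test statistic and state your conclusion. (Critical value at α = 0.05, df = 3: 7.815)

A dihybrid testcross with independent assortment gives a 1:1:1:1 ratio.
Under the 1:1:1:1 hypothesis (Σ ratio = 4, N = 223):
  yellow round: 223 × 1/4 = 55.75
  yellow wrinkled: 223 × 1/4 = 55.75
  green round: 223 × 1/4 = 55.75
  green wrinkled: 223 × 1/4 = 55.75
χ² = Σ (O − E)² / E
  yellow round: (52 − 55.75)² / 55.75 = 0.2522
  yellow wrinkled: (55 − 55.75)² / 55.75 = 0.0101
  green round: (54 − 55.75)² / 55.75 = 0.0549
  green wrinkled: (62 − 55.75)² / 55.75 = 0.7007
χ² = 0.2522 + 0.0101 + 0.0549 + 0.7007 = 1.0179 ≈ 1.018
Degrees of freedom = 4 − 1 = 3; critical value at α = 0.05 is 7.815.
Since 1.018 < 7.815, we fail to reject the null hypothesis — the data are consistent with the 1:1:1:1 ratio.

1.018; consistent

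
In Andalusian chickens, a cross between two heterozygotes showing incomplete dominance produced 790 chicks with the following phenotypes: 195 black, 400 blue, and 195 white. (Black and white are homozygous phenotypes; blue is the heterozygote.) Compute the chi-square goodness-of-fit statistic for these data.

With incomplete dominance, a heterozygote × heterozygote cross gives a 1:2:1 phenotypic ratio.
The 1:2:1 ratio has 4 parts, so with N = 790 the expected counts are:
  black: 790 × 1/4 = 197.5
  blue: 790 × 2/4 = 395
  white: 790 × 1/4 = 197.5
χ² = Σ (O − E)² / E
  black: (195 − 197.5)² / 197.5 = 0.0316
  blue: (400 − 395)² / 395 = 0.0633
  white: (195 − 197.5)² / 197.5 = 0.0316
χ² = 0.0316 + 0.0633 + 0.0316 = 0.1265 ≈ 0.127

0.127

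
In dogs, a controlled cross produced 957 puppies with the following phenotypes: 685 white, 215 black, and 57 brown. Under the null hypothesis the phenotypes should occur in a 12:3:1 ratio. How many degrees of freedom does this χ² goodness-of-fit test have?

A goodness-of-fit test with 3 phenotype classes has df = 3 − 1 = 2.

2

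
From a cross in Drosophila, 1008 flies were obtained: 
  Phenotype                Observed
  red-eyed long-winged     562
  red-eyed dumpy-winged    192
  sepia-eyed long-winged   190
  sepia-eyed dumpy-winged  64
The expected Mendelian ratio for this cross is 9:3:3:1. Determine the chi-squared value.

0.113

Total ratio parts = 16. Expected numbers out of 1008:
  red-eyed long-winged: 1008 × 9/16 = 567
  red-eyed dumpy-winged: 1008 × 3/16 = 189
  sepia-eyed long-winged: 1008 × 3/16 = 189
  sepia-eyed dumpy-winged: 1008 × 1/16 = 63
χ² = Σ (O − E)² / E
  red-eyed long-winged: (562 − 567)² / 567 = 0.0441
  red-eyed dumpy-winged: (192 − 189)² / 189 = 0.0476
  sepia-eyed long-winged: (190 − 189)² / 189 = 0.0053
  sepia-eyed dumpy-winged: (64 − 63)² / 63 = 0.0159
χ² = 0.0441 + 0.0476 + 0.0053 + 0.0159 = 0.1129 ≈ 0.113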